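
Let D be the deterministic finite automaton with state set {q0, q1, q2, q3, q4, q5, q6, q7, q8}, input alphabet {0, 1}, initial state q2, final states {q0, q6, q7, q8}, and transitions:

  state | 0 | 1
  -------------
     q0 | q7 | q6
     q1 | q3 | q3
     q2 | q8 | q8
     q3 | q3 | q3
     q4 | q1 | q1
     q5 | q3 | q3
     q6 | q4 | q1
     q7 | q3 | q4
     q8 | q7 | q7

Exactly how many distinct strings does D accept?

6

The useful subgraph on states {q2, q7, q8} is acyclic, so L(D) is finite; the longest accepting path visits 3 useful states, giving maximum string length 2.
Counting accepting paths from q2 by length: 2 of length 1, 4 of length 2. Total 6.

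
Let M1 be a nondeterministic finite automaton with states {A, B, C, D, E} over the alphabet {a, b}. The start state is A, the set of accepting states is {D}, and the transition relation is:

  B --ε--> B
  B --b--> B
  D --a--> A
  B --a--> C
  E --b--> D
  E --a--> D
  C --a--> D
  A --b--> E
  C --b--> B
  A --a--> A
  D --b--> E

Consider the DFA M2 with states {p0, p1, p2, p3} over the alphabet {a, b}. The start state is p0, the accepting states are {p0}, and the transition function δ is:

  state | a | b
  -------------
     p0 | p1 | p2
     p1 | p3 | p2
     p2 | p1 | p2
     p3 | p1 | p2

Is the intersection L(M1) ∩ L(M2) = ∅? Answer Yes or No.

Yes

Exploring the product automaton M1 × M2 from the start pair (A, p0), following both machines on each input symbol, reaches 6 state pairs: (A, p0), (A, p1), (E, p2), (A, p3), (D, p1), (D, p2).
M1 accepts in {D} and M2 accepts in {p0}; no reachable pair has both components accepting, so no string drives both machines to acceptance simultaneously and L(M1) ∩ L(M2) = ∅.
So no string is accepted by both, and the intersection is empty.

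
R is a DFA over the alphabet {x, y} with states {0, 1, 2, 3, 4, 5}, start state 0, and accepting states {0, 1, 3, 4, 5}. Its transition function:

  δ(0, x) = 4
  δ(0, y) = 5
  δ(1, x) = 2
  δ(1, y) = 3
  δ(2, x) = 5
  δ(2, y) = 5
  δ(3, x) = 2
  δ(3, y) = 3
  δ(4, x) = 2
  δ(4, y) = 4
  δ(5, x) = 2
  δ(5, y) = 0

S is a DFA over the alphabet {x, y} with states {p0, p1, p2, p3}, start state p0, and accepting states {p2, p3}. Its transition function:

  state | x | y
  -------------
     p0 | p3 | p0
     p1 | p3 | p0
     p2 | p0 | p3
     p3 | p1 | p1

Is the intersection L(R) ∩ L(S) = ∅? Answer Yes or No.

The string x is accepted by both R and S.
Hence L(R) ∩ L(S) ≠ ∅.

No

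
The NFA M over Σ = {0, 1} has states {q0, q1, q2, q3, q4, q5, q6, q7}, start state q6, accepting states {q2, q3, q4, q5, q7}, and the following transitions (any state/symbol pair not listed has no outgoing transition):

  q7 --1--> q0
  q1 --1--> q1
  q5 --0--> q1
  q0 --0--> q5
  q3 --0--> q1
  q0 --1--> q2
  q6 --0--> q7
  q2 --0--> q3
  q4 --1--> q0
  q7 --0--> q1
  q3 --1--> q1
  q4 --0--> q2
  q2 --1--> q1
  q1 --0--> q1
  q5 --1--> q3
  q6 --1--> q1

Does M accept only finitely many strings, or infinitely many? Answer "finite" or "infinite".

finite

The useful states (reachable from q6 and able to reach an accepting state) are {q0, q2, q3, q5, q6, q7}.
Restricted to these states the transition graph has no cycle, so every accepting path has bounded length and L is finite.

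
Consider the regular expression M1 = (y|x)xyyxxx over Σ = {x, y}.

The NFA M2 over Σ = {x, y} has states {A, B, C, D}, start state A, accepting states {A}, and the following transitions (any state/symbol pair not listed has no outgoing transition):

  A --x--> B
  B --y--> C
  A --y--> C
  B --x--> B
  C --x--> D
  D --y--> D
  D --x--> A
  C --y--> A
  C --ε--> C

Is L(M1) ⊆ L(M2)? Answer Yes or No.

No

The string xxyyxxx is in L(M1) but not in L(M2).
So L(M1) ⊄ L(M2).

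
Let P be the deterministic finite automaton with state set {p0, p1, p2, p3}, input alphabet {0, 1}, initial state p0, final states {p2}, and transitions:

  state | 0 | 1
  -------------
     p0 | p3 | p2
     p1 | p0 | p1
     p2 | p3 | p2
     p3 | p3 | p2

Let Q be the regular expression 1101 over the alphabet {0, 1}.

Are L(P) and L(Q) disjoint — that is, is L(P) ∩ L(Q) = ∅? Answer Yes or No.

No

The string 1101 is accepted by both P and Q.
Hence L(P) ∩ L(Q) ≠ ∅.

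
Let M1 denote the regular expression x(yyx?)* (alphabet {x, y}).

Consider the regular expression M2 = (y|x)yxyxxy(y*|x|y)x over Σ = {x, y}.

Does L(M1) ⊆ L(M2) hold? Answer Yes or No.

No

The string x is in L(M1) but not in L(M2).
So L(M1) ⊄ L(M2).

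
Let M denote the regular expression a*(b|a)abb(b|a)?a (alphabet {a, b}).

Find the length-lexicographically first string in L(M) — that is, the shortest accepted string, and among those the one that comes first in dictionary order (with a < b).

By inspection of the expression, no string of length less than 5 matches, and aabba is the lexicographically first match of length 5.

aabba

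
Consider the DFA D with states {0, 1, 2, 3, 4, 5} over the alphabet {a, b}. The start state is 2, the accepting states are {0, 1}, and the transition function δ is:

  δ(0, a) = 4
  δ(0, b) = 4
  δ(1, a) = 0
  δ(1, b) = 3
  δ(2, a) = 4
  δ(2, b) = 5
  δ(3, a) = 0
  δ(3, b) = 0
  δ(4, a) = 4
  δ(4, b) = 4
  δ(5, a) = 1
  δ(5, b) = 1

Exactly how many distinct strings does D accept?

8

The useful subgraph on states {0, 1, 2, 3, 5} is acyclic, so L(D) is finite; the longest accepting path visits 5 useful states, giving maximum string length 4.
Counting accepting paths from 2 by length: 2 of length 2, 2 of length 3, 4 of length 4. Total 8.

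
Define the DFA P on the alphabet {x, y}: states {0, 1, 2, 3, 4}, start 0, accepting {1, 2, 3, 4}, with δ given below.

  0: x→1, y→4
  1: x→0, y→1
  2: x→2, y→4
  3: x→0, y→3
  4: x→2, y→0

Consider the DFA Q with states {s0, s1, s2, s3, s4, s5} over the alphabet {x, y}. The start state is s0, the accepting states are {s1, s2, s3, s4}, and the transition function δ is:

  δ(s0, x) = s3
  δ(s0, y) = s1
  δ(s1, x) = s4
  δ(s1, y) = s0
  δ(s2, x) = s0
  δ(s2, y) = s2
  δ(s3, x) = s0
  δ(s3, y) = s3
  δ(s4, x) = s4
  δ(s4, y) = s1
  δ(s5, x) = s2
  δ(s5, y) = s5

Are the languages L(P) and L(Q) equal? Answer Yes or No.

Yes

Exploring the product automaton P × Q from the start pair (0, s0), following both machines on each input symbol, reaches 4 state pairs: (0, s0), (1, s3), (4, s1), (2, s4).
P accepts in {1, 2, 3, 4} and Q accepts in {s1, s2, s3, s4}. In every reachable pair the two components are either both accepting — (1, s3), (4, s1), (2, s4) — or both non-accepting, so no string is accepted by exactly one of the machines: L(P) \ L(Q) and L(Q) \ L(P) are both empty.
Hence every string is accepted by P iff it is accepted by Q, and the two languages coincide.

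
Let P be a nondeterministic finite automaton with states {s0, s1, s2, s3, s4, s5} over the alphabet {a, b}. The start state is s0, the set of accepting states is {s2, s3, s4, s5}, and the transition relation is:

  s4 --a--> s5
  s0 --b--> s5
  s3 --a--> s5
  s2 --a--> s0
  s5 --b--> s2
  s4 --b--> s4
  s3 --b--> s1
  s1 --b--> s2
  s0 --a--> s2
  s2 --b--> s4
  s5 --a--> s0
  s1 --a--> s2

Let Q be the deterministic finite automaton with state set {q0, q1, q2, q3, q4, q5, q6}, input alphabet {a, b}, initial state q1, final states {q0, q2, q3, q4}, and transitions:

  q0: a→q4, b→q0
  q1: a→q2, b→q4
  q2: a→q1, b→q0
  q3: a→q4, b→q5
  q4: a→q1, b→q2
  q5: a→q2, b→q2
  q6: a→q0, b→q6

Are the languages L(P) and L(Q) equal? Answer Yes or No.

Exploring the product automaton P × Q from the start pair (s0, q1), following both machines on each input symbol, reaches 4 state pairs: (s0, q1), (s2, q2), (s5, q4), (s4, q0).
P accepts in {s2, s3, s4, s5} and Q accepts in {q0, q2, q3, q4}. In every reachable pair the two components are either both accepting — (s2, q2), (s5, q4), (s4, q0) — or both non-accepting, so no string is accepted by exactly one of the machines: L(P) \ L(Q) and L(Q) \ L(P) are both empty.
Hence every string is accepted by P iff it is accepted by Q, and the two languages coincide.

Yes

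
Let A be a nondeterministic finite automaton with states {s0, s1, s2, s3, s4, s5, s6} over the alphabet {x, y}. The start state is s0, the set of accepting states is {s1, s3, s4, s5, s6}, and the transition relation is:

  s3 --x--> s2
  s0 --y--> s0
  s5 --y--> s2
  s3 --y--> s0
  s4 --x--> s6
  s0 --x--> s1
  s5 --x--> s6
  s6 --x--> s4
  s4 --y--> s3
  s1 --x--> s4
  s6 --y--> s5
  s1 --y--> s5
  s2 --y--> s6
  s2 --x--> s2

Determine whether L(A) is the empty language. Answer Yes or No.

No

The string x is accepted: the run s0 → s1 ends in the accepting state s1.
Since at least one string is accepted, L(A) is not empty.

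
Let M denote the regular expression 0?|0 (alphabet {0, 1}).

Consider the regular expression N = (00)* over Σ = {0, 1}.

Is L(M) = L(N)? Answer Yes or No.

No

The string 0 is accepted by M but rejected by N.
So L(M) ≠ L(N).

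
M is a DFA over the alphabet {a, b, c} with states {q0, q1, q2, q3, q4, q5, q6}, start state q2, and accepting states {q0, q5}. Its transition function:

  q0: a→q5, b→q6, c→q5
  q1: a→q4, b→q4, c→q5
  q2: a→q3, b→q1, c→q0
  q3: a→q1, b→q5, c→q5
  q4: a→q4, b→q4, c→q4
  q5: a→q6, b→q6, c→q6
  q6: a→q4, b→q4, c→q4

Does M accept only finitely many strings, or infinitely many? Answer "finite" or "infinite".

finite

The useful states (reachable from q2 and able to reach an accepting state) are {q0, q1, q2, q3, q5}.
Restricted to these states the transition graph has no cycle, so every accepting path has bounded length and L is finite.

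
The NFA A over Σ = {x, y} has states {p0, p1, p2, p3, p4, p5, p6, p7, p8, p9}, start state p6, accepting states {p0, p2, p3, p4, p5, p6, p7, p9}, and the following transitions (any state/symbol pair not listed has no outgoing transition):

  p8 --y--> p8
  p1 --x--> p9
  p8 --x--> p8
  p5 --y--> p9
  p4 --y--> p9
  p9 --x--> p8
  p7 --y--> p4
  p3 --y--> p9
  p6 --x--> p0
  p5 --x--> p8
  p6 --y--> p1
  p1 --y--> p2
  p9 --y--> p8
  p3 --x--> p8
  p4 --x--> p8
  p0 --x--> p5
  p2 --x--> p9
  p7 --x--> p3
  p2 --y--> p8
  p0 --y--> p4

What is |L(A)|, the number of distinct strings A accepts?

The useful subgraph on states {p0, p1, p2, p4, p5, p6, p9} is acyclic, so L(A) is finite; the longest accepting path visits 4 useful states, giving maximum string length 3.
Counting accepting paths from p6 by length: 1 of length 0, 1 of length 1, 4 of length 2, 3 of length 3. Total 9.

9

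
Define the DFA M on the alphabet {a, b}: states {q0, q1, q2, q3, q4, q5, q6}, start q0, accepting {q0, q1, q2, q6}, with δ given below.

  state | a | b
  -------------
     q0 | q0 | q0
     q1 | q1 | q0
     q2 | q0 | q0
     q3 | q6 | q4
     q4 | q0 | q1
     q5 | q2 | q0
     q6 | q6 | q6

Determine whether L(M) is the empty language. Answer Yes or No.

The empty string ε is accepted: the run q0 ends in the accepting state q0.
Since at least one string is accepted, L(M) is not empty.

No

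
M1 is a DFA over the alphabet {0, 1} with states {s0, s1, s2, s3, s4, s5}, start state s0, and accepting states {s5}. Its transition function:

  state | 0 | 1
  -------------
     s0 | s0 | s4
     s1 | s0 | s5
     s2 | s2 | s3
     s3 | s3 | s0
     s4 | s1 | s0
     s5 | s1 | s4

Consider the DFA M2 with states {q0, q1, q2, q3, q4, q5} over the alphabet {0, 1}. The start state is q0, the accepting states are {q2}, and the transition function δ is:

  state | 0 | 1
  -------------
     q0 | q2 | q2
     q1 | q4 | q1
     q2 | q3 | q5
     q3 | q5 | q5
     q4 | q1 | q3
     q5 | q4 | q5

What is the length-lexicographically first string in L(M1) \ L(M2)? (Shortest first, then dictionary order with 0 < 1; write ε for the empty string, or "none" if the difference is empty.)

The string 101 is accepted by M1 but not by M2.
No shorter string lies in the difference, and 101 is the lexicographically first length-3 string in L(M1) \ L(M2).

101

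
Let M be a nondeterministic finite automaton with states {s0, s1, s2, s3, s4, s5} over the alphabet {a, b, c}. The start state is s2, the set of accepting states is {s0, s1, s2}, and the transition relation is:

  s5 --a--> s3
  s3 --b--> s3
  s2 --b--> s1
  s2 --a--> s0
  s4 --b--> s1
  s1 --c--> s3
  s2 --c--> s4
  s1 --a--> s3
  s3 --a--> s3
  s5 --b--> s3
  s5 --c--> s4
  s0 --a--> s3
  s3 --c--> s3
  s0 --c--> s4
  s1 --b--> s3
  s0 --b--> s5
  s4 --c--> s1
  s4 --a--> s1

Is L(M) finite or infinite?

finite

The useful states (reachable from s2 and able to reach an accepting state) are {s0, s1, s2, s4, s5}.
Restricted to these states the transition graph has no cycle, so every accepting path has bounded length and L is finite.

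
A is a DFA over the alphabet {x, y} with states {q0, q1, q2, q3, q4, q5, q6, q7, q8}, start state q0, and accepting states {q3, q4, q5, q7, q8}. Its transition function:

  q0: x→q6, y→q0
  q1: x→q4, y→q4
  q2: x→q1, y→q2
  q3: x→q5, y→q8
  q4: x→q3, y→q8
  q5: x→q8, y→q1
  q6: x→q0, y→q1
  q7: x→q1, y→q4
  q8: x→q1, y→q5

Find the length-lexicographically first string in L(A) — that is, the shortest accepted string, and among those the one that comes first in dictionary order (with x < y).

A breadth-first search from q0 reaches an accepting state first via the path q0 → q6 → q1 → q4 on input xyx.
No string of length < 3 is accepted (BFS exhausts all shorter strings without reaching an accepting state), and xyx is the lexicographically least accepting string of length 3.

xyx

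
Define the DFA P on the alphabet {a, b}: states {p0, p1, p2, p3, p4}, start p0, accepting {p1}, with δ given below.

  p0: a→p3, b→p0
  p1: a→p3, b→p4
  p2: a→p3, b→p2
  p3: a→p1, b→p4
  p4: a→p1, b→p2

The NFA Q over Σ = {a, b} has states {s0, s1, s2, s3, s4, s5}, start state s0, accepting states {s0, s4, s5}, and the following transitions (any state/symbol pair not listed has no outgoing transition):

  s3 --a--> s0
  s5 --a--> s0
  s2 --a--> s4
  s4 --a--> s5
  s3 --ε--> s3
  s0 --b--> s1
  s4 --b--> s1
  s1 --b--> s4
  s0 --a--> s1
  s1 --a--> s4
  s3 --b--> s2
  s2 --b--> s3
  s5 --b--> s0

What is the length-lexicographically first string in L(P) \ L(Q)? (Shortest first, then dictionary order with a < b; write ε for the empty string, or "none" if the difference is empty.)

aaaba

The string aaaba is accepted by P but not by Q.
No shorter string lies in the difference, and aaaba is the lexicographically first length-5 string in L(P) \ L(Q).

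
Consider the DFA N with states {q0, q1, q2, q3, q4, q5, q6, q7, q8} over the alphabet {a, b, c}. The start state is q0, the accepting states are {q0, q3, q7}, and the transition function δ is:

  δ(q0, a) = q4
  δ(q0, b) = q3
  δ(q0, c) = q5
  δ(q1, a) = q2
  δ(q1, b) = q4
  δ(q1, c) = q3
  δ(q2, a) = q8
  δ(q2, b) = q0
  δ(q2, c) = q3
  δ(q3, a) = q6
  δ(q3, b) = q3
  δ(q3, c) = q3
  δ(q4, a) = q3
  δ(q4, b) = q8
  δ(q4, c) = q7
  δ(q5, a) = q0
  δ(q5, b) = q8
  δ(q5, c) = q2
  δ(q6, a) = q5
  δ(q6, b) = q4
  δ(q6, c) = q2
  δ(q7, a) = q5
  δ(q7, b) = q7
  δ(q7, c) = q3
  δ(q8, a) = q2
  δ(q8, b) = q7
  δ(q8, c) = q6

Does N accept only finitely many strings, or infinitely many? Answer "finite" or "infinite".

infinite

State q3 is reachable from the start and can reach an accepting state, and it lies on the cycle q3 → q3.
Traversing that cycle any number of times yields accepted strings of unbounded length, so the language is infinite.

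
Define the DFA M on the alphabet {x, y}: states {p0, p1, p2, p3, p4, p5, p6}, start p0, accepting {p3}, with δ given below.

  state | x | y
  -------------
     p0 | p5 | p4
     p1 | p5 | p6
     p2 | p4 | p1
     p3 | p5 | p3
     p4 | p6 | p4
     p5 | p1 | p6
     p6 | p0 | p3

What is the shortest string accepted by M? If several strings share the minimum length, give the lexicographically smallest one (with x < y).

xyy

A breadth-first search from p0 reaches an accepting state first via the path p0 → p5 → p6 → p3 on input xyy.
No string of length < 3 is accepted (BFS exhausts all shorter strings without reaching an accepting state), and xyy is the lexicographically least accepting string of length 3.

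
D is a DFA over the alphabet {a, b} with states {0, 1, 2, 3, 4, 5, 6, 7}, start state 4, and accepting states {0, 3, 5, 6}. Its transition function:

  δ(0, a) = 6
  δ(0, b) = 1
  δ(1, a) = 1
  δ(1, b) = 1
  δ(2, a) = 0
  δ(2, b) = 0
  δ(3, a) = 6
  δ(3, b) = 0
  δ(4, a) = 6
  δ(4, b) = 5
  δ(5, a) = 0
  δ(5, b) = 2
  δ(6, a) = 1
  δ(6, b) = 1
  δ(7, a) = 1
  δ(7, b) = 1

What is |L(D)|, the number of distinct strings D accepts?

8

The useful subgraph on states {0, 2, 4, 5, 6} is acyclic, so L(D) is finite; the longest accepting path visits 5 useful states, giving maximum string length 4.
Counting accepting paths from 4 by length: 2 of length 1, 1 of length 2, 3 of length 3, 2 of length 4. Total 8.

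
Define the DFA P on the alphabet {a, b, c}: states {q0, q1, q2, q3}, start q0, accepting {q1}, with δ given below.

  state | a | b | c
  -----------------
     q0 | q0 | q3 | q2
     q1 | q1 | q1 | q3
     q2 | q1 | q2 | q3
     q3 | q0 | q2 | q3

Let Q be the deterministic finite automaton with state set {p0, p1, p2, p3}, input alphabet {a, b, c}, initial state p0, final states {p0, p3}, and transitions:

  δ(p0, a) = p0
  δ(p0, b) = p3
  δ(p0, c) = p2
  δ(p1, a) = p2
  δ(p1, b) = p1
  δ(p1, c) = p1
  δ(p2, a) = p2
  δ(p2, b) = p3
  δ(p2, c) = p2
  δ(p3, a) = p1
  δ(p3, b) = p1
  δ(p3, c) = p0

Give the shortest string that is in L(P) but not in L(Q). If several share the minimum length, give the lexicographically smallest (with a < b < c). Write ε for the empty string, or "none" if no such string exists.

ca

The string ca is accepted by P but not by Q.
No shorter string lies in the difference, and ca is the lexicographically first length-2 string in L(P) \ L(Q).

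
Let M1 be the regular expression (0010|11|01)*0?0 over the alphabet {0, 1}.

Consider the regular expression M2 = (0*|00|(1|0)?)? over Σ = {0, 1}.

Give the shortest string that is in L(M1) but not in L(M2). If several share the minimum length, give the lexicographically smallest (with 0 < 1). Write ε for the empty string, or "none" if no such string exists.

010

The string 010 is accepted by M1 but not by M2.
No shorter string lies in the difference, and 010 is the lexicographically first length-3 string in L(M1) \ L(M2).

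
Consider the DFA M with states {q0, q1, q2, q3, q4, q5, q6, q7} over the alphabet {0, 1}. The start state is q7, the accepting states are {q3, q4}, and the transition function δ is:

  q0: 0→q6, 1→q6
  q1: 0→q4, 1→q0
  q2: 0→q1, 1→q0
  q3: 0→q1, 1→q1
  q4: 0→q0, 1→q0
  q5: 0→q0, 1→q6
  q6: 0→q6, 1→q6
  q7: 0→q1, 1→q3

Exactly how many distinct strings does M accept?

4

The useful subgraph on states {q1, q3, q4, q7} is acyclic, so L(M) is finite; the longest accepting path visits 4 useful states, giving maximum string length 3.
Counting accepting paths from q7 by length: 1 of length 1, 1 of length 2, 2 of length 3. Total 4.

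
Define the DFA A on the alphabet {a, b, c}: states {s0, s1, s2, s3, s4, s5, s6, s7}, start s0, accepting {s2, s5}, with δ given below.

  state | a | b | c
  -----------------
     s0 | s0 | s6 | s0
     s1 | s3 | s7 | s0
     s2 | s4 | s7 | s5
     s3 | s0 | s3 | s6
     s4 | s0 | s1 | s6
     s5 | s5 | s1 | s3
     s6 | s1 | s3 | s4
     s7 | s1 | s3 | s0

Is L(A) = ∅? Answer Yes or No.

Yes

The states reachable from the start state are {s0, s1, s3, s4, s6, s7}.
None of the accepting states {s2, s5} is reachable, so no string is accepted and L(A) = ∅.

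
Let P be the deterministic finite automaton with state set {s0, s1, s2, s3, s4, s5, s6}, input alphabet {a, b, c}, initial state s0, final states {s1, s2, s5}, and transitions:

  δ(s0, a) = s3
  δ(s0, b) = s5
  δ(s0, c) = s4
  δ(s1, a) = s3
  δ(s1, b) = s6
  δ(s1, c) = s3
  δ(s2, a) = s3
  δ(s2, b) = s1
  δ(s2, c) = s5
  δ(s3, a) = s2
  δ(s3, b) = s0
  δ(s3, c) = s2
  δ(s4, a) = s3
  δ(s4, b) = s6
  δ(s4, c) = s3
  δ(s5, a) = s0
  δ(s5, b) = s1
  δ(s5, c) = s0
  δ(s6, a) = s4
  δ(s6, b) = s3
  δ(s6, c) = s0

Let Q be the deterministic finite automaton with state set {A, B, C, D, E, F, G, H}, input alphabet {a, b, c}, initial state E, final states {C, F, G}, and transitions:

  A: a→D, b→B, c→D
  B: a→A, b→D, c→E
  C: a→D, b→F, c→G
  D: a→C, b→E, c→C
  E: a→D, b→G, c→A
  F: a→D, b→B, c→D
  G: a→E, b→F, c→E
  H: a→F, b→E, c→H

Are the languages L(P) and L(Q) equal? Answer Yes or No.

Yes

Exploring the product automaton P × Q from the start pair (s0, E), following both machines on each input symbol, reaches 7 state pairs: (s0, E), (s3, D), (s5, G), (s4, A), (s2, C), (s1, F), (s6, B).
P accepts in {s1, s2, s5} and Q accepts in {C, F, G}. In every reachable pair the two components are either both accepting — (s5, G), (s2, C), (s1, F) — or both non-accepting, so no string is accepted by exactly one of the machines: L(P) \ L(Q) and L(Q) \ L(P) are both empty.
Hence every string is accepted by P iff it is accepted by Q, and the two languages coincide.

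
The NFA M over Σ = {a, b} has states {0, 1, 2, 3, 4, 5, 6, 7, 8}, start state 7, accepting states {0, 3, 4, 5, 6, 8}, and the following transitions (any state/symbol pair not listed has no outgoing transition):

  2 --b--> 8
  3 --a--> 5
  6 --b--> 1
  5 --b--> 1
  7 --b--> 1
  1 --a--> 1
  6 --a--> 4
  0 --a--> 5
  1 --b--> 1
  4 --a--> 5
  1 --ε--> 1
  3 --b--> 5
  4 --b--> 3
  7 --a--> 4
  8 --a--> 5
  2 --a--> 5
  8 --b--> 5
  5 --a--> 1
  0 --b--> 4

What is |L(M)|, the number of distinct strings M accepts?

The useful subgraph on states {3, 4, 5, 7} is acyclic, so L(M) is finite; the longest accepting path visits 4 useful states, giving maximum string length 3.
Counting accepting paths from 7 by length: 1 of length 1, 2 of length 2, 2 of length 3. Total 5.

5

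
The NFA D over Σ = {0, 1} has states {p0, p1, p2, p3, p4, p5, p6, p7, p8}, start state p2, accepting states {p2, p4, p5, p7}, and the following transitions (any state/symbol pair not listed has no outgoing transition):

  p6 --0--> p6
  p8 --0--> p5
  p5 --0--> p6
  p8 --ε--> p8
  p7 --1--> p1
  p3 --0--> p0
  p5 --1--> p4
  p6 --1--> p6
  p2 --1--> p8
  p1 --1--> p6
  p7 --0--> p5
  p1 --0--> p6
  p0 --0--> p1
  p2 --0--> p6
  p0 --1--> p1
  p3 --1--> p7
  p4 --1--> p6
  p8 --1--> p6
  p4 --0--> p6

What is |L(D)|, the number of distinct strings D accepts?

3

The useful subgraph on states {p2, p4, p5, p8} is acyclic, so L(D) is finite; the longest accepting path visits 4 useful states, giving maximum string length 3.
Counting accepting paths from p2 by length: 1 of length 0, 1 of length 2, 1 of length 3. Total 3.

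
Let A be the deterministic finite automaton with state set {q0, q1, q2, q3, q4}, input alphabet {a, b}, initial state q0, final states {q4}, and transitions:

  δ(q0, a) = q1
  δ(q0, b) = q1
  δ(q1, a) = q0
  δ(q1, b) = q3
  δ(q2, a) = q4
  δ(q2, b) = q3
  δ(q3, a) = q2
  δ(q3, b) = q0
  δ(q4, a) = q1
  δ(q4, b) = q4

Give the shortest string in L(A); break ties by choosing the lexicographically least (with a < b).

A breadth-first search from q0 reaches an accepting state first via the path q0 → q1 → q3 → q2 → q4 on input abaa.
No string of length < 4 is accepted (BFS exhausts all shorter strings without reaching an accepting state), and abaa is the lexicographically least accepting string of length 4.

abaa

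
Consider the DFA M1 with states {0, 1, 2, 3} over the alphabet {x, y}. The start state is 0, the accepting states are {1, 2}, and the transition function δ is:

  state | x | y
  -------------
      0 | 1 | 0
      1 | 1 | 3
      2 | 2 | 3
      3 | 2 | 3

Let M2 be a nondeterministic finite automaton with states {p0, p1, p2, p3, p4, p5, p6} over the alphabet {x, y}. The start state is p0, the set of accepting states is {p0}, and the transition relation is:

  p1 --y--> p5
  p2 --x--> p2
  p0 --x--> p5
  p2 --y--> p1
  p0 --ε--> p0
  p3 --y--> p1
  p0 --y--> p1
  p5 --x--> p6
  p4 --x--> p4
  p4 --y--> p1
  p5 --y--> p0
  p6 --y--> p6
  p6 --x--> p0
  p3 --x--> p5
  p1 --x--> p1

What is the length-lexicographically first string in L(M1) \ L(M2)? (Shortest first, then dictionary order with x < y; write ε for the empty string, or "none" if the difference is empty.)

The string x is accepted by M1 but not by M2.
No shorter string lies in the difference, and x is the lexicographically first length-1 string in L(M1) \ L(M2).

x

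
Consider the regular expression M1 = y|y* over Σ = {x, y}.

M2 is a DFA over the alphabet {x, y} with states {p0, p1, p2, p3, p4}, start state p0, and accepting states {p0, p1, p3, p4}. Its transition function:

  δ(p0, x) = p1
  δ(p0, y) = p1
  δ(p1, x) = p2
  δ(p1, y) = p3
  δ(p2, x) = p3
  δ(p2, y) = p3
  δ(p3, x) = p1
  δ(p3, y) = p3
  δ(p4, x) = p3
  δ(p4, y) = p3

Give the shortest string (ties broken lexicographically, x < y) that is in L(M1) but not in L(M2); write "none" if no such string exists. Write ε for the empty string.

none

Converting the expression M1 to a DFA (subset construction, then merging equivalent states) gives the minimal DFA with states {r0, r1}, start state r0, accepting states {r0} and transitions r0: x→r1, y→r0; r1: x→r1, y→r1.
Exploring the product automaton M1 × M2 from the start pair (r0, p0), following both machines on each input symbol, reaches 6 state pairs: (r0, p0), (r1, p1), (r0, p1), (r1, p2), (r1, p3), (r0, p3).
M1 accepts in {r0} and M2 accepts in {p0, p1, p3, p4}. The reachable pairs whose M1-component is accepting are (r0, p0), (r0, p1), (r0, p3); in each of them the M2-component is accepting too, so the product for L(M1) \ L(M2) (M1-component accepting, M2-component rejecting) has no reachable accepting pair and the difference is empty.
So every string accepted by M1 is also accepted by M2: L(M1) \ L(M2) = ∅ and there is no such string.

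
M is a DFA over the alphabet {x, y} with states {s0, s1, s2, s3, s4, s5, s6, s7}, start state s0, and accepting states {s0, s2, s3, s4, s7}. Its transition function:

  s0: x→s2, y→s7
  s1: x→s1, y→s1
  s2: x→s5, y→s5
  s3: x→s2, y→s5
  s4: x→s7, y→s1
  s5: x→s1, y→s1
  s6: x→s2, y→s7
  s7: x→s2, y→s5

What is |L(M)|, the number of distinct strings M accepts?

4

The useful subgraph on states {s0, s2, s7} is acyclic, so L(M) is finite; the longest accepting path visits 3 useful states, giving maximum string length 2.
Counting accepting paths from s0 by length: 1 of length 0, 2 of length 1, 1 of length 2. Total 4.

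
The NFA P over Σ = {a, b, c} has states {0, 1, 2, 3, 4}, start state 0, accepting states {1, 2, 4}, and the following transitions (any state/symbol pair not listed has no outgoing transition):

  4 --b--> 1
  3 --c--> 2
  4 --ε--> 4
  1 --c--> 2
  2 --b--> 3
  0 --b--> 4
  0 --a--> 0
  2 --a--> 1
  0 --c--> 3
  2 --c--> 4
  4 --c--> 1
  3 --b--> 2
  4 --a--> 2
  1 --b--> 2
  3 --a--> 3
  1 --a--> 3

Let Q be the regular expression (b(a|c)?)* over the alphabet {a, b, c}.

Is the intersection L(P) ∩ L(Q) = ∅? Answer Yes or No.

No

The string b is accepted by both P and Q.
Hence L(P) ∩ L(Q) ≠ ∅.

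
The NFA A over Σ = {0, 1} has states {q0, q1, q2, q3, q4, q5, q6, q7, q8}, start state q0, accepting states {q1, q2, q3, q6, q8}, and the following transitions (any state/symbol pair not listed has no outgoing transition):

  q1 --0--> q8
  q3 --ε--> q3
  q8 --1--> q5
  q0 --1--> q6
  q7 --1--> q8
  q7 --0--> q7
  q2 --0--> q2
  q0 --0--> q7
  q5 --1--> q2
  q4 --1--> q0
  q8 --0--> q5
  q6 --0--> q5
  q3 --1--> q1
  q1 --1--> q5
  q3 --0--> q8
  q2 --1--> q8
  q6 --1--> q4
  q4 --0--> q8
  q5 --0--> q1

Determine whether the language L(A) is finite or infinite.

State q8 is reachable from the start and can reach an accepting state, and it lies on the cycle q8 → q5 → q1 → q8.
Traversing that cycle any number of times yields accepted strings of unbounded length, so the language is infinite.

infinite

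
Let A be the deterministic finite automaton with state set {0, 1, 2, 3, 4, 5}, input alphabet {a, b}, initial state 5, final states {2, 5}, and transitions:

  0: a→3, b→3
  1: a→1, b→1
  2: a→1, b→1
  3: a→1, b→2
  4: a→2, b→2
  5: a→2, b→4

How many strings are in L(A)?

The useful subgraph on states {2, 4, 5} is acyclic, so L(A) is finite; the longest accepting path visits 3 useful states, giving maximum string length 2.
Counting accepting paths from 5 by length: 1 of length 0, 1 of length 1, 2 of length 2. Total 4.

4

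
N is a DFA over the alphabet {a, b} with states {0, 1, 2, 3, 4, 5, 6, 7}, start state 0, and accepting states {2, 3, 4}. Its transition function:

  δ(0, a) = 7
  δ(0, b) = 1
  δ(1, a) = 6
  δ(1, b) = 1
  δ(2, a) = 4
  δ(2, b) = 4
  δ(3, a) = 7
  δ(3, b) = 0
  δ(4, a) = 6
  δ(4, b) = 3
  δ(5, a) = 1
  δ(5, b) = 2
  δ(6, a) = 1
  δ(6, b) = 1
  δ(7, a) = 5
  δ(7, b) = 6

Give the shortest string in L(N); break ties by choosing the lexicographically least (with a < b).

A breadth-first search from 0 reaches an accepting state first via the path 0 → 7 → 5 → 2 on input aab.
No string of length < 3 is accepted (BFS exhausts all shorter strings without reaching an accepting state), and aab is the lexicographically least accepting string of length 3.

aab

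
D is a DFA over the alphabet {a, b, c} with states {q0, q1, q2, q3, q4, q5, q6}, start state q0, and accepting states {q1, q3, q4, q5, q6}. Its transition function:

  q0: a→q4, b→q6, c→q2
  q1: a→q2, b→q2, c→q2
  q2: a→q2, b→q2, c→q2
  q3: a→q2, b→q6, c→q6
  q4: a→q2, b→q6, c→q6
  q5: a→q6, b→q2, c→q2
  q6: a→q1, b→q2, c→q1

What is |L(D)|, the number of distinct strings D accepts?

10

The useful subgraph on states {q0, q1, q4, q6} is acyclic, so L(D) is finite; the longest accepting path visits 4 useful states, giving maximum string length 3.
Counting accepting paths from q0 by length: 2 of length 1, 4 of length 2, 4 of length 3. Total 10.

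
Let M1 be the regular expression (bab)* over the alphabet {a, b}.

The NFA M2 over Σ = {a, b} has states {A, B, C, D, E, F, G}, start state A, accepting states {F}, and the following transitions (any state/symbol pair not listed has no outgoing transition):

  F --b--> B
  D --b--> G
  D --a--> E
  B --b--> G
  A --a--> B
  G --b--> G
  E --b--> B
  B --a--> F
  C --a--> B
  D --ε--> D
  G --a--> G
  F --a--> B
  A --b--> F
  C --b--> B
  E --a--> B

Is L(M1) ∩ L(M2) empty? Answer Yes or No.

Yes

Converting the expression M1 to a DFA (subset construction, then merging equivalent states) gives the minimal DFA with states {r0, r1, r2, r3}, start state r0, accepting states {r0} and transitions r0: a→r1, b→r2; r1: a→r1, b→r1; r2: a→r3, b→r1; r3: a→r1, b→r0.
Exploring the product automaton M1 × M2 from the start pair (r0, A), following both machines on each input symbol, reaches 9 state pairs: (r0, A), (r1, B), (r2, F), (r1, F), (r1, G), (r3, B), (r0, G), (r2, G), (r3, G).
M1 accepts in {r0} and M2 accepts in {F}; no reachable pair has both components accepting, so no string drives both machines to acceptance simultaneously and L(M1) ∩ L(M2) = ∅.
So no string is accepted by both, and the intersection is empty.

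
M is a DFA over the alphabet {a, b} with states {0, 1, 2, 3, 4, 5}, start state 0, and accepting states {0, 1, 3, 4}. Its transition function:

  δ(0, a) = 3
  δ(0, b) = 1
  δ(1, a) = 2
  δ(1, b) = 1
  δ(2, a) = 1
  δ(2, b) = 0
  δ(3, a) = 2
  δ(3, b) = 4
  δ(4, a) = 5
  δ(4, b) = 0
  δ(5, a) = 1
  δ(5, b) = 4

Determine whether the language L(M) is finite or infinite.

State 1 is reachable from the start and can reach an accepting state, and it lies on the cycle 1 → 1.
Traversing that cycle any number of times yields accepted strings of unbounded length, so the language is infinite.

infinite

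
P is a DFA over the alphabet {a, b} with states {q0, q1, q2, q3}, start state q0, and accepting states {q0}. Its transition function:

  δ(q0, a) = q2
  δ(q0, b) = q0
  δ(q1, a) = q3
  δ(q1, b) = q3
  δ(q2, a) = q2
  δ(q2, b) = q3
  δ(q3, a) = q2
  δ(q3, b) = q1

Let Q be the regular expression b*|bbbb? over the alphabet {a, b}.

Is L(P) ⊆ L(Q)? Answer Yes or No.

Yes

Converting the expression Q to a DFA (subset construction, then merging equivalent states) gives the minimal DFA with states {r0, r1}, start state r0, accepting states {r0} and transitions r0: a→r1, b→r0; r1: a→r1, b→r1.
Exploring the product automaton P × Q from the start pair (q0, r0), following both machines on each input symbol, reaches 4 state pairs: (q0, r0), (q2, r1), (q3, r1), (q1, r1).
P accepts in {q0} and Q accepts in {r0}. The reachable pairs whose P-component is accepting are (q0, r0); in each of them the Q-component is accepting too, so the product for L(P) \ L(Q) (P-component accepting, Q-component rejecting) has no reachable accepting pair and the difference is empty.
Hence every string in L(P) is also in L(Q).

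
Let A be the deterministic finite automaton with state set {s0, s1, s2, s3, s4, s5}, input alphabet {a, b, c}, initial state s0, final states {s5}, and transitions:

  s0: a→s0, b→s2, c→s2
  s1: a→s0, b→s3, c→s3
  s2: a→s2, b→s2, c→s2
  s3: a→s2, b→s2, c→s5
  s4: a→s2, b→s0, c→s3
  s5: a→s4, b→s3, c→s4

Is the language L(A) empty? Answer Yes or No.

The states reachable from the start state are {s0, s2}.
None of the accepting states {s5} is reachable, so no string is accepted and L(A) = ∅.

Yes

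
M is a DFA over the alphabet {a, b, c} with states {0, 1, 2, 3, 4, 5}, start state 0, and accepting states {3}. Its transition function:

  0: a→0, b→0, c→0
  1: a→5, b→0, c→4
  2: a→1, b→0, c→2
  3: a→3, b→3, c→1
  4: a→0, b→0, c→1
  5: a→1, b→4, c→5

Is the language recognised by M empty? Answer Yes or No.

Yes

The states reachable from the start state are {0}.
None of the accepting states {3} is reachable, so no string is accepted and L(M) = ∅.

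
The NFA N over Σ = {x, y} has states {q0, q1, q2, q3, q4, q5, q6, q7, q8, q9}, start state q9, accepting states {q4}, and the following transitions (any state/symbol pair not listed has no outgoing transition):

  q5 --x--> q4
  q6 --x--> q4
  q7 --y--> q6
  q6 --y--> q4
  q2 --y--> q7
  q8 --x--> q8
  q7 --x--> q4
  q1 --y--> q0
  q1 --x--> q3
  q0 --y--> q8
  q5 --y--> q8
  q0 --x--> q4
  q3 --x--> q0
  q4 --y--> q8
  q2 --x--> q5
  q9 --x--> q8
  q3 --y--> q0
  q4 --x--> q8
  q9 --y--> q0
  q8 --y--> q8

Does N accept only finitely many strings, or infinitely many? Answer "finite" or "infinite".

The useful states (reachable from q9 and able to reach an accepting state) are {q0, q4, q9}.
Restricted to these states the transition graph has no cycle, so every accepting path has bounded length and L is finite.

finite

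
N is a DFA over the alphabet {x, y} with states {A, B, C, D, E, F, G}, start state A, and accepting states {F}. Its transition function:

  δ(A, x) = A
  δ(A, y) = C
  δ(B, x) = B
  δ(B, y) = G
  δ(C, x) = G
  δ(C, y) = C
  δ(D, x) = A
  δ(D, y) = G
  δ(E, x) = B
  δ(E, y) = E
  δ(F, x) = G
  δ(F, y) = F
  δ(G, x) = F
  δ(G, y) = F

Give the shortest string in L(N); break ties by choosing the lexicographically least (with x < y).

yxx

A breadth-first search from A reaches an accepting state first via the path A → C → G → F on input yxx.
No string of length < 3 is accepted (BFS exhausts all shorter strings without reaching an accepting state), and yxx is the lexicographically least accepting string of length 3.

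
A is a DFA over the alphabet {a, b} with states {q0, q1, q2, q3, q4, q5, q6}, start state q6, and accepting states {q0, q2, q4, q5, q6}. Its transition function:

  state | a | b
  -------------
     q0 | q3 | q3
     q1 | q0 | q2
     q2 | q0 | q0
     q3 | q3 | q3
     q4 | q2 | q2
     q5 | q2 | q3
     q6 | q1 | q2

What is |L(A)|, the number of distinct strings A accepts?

The useful subgraph on states {q0, q1, q2, q6} is acyclic, so L(A) is finite; the longest accepting path visits 4 useful states, giving maximum string length 3.
Counting accepting paths from q6 by length: 1 of length 0, 1 of length 1, 4 of length 2, 2 of length 3. Total 8.

8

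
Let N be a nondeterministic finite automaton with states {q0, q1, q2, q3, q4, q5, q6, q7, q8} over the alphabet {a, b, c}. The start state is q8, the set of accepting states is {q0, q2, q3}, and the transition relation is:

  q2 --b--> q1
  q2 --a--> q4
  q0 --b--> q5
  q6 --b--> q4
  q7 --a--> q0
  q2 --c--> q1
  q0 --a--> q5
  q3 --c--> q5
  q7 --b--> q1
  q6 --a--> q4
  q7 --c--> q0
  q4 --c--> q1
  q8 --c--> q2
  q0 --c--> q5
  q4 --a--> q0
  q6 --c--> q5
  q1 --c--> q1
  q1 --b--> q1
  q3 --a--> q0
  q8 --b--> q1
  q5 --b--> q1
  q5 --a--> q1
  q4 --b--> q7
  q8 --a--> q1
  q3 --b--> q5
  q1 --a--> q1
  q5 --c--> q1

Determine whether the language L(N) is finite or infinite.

The useful states (reachable from q8 and able to reach an accepting state) are {q0, q2, q4, q7, q8}.
Restricted to these states the transition graph has no cycle, so every accepting path has bounded length and L is finite.

finite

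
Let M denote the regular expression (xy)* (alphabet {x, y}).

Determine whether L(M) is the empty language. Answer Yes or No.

No

The empty string ε matches the expression, so it belongs to L(M).
Since L(M) contains at least one string, it is not empty.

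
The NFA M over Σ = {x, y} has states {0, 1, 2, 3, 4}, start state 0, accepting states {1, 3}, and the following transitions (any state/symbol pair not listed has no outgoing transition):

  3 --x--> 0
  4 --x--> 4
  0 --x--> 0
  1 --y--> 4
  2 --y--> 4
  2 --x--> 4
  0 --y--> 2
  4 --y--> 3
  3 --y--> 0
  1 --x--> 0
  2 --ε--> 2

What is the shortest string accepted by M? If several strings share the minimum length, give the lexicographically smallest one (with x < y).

yxy

A breadth-first search from 0 reaches an accepting state first via the path 0 → 2 → 4 → 3 on input yxy.
No string of length < 3 is accepted (BFS exhausts all shorter strings without reaching an accepting state), and yxy is the lexicographically least accepting string of length 3.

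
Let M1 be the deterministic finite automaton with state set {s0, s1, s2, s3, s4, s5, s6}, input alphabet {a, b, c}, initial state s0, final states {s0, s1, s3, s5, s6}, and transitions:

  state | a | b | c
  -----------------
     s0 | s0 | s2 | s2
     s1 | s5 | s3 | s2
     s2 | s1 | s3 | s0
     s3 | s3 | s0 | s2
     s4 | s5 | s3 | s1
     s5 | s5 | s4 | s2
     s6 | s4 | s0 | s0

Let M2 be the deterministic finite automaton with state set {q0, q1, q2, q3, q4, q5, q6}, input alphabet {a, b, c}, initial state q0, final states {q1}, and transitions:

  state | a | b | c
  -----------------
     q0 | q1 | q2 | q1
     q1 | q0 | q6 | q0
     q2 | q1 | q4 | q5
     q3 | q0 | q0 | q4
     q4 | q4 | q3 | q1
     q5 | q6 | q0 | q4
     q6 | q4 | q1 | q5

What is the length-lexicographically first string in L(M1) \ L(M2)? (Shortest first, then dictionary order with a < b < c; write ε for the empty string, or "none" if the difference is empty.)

ε

The empty string ε is accepted by M1 but not by M2.
Since ε is the unique shortest string, it is the required witness.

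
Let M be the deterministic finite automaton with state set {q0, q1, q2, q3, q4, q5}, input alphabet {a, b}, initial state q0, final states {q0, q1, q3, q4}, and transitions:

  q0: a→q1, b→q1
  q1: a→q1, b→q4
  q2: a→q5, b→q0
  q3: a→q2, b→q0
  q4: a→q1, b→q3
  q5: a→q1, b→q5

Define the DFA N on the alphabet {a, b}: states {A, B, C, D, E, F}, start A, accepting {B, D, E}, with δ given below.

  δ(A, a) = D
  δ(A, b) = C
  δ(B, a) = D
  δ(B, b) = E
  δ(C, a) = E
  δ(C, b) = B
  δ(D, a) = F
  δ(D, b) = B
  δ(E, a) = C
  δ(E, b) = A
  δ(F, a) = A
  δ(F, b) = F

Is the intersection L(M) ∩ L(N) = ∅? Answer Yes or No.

No

The string a is accepted by both M and N.
Hence L(M) ∩ L(N) ≠ ∅.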